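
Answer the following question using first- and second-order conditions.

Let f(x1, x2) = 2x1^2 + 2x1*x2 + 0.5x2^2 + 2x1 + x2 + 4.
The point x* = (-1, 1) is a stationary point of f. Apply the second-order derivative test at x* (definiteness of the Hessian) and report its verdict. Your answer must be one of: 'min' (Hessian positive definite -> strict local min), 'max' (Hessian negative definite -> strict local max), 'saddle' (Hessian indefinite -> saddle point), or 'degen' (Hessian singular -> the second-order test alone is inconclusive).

Compute the Hessian H = grad^2 f:
  H = [[4, 2], [2, 1]]
Verify stationarity: grad f(x*) = H x* + g = (0, 0).
Eigenvalues of H: 0, 5.
H has a zero eigenvalue (singular; positive semidefinite but not definite), so H is neither positive definite, negative definite, nor indefinite. The second-order test alone is inconclusive -> degen.
(Indeed, f is constant along the null direction of H through x*, so x* is not a strict local extremum.)

degen


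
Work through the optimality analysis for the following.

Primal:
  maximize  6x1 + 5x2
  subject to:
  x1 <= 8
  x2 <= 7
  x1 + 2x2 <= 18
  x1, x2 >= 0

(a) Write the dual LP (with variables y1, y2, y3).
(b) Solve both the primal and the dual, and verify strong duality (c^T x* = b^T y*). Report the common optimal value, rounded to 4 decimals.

The standard primal-dual pair for 'max c^T x s.t. A x <= b, x >= 0' is:
  Dual:  min b^T y  s.t.  A^T y >= c,  y >= 0.

So the dual LP is:
  minimize  8y1 + 7y2 + 18y3
  subject to:
    y1 + y3 >= 6
    y2 + 2y3 >= 5
    y1, y2, y3 >= 0

Solving the primal: x* = (8, 5).
  primal value c^T x* = 73.
Solving the dual: y* = (3.5, 0, 2.5).
  dual value b^T y* = 73.
Strong duality: c^T x* = b^T y*. Confirmed.

73


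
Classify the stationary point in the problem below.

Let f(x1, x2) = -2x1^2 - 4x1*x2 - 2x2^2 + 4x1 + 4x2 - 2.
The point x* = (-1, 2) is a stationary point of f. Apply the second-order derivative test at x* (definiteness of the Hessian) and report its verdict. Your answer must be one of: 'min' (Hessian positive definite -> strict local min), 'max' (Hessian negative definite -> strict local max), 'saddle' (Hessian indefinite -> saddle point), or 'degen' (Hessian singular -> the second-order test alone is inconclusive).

Compute the Hessian H = grad^2 f:
  H = [[-4, -4], [-4, -4]]
Verify stationarity: grad f(x*) = H x* + g = (0, 0).
Eigenvalues of H: -8, 0.
H has a zero eigenvalue (singular; negative semidefinite but not definite), so H is neither positive definite, negative definite, nor indefinite. The second-order test alone is inconclusive -> degen.
(Indeed, f is constant along the null direction of H through x*, so x* is not a strict local extremum.)

degen


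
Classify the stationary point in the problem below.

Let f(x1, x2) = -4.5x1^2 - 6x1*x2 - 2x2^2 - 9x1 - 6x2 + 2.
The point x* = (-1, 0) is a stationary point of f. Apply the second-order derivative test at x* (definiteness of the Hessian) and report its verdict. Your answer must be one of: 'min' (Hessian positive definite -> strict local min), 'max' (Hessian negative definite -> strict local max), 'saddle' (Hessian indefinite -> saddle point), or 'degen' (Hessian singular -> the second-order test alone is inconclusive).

Compute the Hessian H = grad^2 f:
  H = [[-9, -6], [-6, -4]]
Verify stationarity: grad f(x*) = H x* + g = (0, 0).
Eigenvalues of H: -13, 0.
H has a zero eigenvalue (singular; negative semidefinite but not definite), so H is neither positive definite, negative definite, nor indefinite. The second-order test alone is inconclusive -> degen.
(Indeed, f is constant along the null direction of H through x*, so x* is not a strict local extremum.)

degen


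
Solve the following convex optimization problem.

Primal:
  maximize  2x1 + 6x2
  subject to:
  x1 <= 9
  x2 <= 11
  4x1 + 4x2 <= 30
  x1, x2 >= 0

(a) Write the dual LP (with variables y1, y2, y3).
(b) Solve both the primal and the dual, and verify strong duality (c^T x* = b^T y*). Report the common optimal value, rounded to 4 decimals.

The standard primal-dual pair for 'max c^T x s.t. A x <= b, x >= 0' is:
  Dual:  min b^T y  s.t.  A^T y >= c,  y >= 0.

So the dual LP is:
  minimize  9y1 + 11y2 + 30y3
  subject to:
    y1 + 4y3 >= 2
    y2 + 4y3 >= 6
    y1, y2, y3 >= 0

Solving the primal: x* = (0, 7.5).
  primal value c^T x* = 45.
Solving the dual: y* = (0, 0, 1.5).
  dual value b^T y* = 45.
Strong duality: c^T x* = b^T y*. Confirmed.

45


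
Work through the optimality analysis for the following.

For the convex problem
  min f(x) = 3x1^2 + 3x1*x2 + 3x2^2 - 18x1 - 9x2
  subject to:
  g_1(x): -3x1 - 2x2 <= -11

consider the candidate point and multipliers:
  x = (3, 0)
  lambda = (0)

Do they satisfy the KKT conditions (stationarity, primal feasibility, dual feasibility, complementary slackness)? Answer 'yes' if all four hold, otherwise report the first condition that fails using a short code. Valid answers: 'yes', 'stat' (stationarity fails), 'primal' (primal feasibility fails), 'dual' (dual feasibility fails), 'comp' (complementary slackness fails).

Gradient of f: grad f(x) = Q x + c = (0, 0)
Constraint values g_i(x) = a_i^T x - b_i:
  g_1((3, 0)) = 2
Stationarity residual: grad f(x) + sum_i lambda_i a_i = (0, 0)
  -> stationarity OK
Primal feasibility (all g_i <= 0): FAILS
Dual feasibility (all lambda_i >= 0): OK
Complementary slackness (lambda_i * g_i(x) = 0 for all i): OK

Verdict: the first failing condition is primal_feasibility -> primal.

primal


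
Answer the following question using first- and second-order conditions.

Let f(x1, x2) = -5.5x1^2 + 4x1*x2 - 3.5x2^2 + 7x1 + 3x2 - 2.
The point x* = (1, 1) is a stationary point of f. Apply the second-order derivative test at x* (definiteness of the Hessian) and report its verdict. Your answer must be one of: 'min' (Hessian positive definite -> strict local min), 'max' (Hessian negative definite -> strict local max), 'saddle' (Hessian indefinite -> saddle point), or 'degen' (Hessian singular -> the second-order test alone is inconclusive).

Compute the Hessian H = grad^2 f:
  H = [[-11, 4], [4, -7]]
Verify stationarity: grad f(x*) = H x* + g = (0, 0).
Eigenvalues of H: -13.4721, -4.5279.
Both eigenvalues < 0, so H is negative definite -> x* is a strict local max.

max


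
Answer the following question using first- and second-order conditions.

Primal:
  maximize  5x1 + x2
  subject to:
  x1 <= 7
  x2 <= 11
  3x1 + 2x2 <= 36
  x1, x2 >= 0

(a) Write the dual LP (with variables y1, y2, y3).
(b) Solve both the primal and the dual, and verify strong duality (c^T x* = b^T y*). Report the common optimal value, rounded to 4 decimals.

The standard primal-dual pair for 'max c^T x s.t. A x <= b, x >= 0' is:
  Dual:  min b^T y  s.t.  A^T y >= c,  y >= 0.

So the dual LP is:
  minimize  7y1 + 11y2 + 36y3
  subject to:
    y1 + 3y3 >= 5
    y2 + 2y3 >= 1
    y1, y2, y3 >= 0

Solving the primal: x* = (7, 7.5).
  primal value c^T x* = 42.5.
Solving the dual: y* = (3.5, 0, 0.5).
  dual value b^T y* = 42.5.
Strong duality: c^T x* = b^T y*. Confirmed.

42.5


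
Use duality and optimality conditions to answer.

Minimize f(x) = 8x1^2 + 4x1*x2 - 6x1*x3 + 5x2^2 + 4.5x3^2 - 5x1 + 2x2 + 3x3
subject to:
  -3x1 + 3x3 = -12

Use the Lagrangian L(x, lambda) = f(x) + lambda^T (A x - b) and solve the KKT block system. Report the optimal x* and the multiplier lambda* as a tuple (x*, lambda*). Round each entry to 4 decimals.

Form the Lagrangian:
  L(x, lambda) = (1/2) x^T Q x + c^T x + lambda^T (A x - b)
Stationarity (grad_x L = 0): Q x + c + A^T lambda = 0.
Primal feasibility: A x = b.

This gives the KKT block system:
  [ Q   A^T ] [ x     ]   [-c ]
  [ A    0  ] [ lambda ] = [ b ]

Solving the linear system:
  x*      = (1.2982, -0.7193, -2.7018)
  lambda* = (9.7018)
  f(x*)   = 50.193

x* = (1.2982, -0.7193, -2.7018), lambda* = (9.7018)


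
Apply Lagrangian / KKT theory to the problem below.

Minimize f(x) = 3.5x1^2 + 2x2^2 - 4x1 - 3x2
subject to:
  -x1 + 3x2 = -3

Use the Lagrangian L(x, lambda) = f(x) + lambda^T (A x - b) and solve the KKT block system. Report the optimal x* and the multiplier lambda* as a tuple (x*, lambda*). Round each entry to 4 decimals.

Form the Lagrangian:
  L(x, lambda) = (1/2) x^T Q x + c^T x + lambda^T (A x - b)
Stationarity (grad_x L = 0): Q x + c + A^T lambda = 0.
Primal feasibility: A x = b.

This gives the KKT block system:
  [ Q   A^T ] [ x     ]   [-c ]
  [ A    0  ] [ lambda ] = [ b ]

Solving the linear system:
  x*      = (0.8507, -0.7164)
  lambda* = (1.9552)
  f(x*)   = 2.306

x* = (0.8507, -0.7164), lambda* = (1.9552)


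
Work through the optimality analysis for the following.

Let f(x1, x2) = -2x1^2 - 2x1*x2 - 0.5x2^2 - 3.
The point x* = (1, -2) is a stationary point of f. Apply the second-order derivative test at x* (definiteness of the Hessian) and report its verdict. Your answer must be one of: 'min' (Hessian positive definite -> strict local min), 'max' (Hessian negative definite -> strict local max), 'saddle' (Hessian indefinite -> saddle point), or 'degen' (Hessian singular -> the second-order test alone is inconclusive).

Compute the Hessian H = grad^2 f:
  H = [[-4, -2], [-2, -1]]
Verify stationarity: grad f(x*) = H x* + g = (0, 0).
Eigenvalues of H: -5, 0.
H has a zero eigenvalue (singular; negative semidefinite but not definite), so H is neither positive definite, negative definite, nor indefinite. The second-order test alone is inconclusive -> degen.
(Indeed, f is constant along the null direction of H through x*, so x* is not a strict local extremum.)

degen


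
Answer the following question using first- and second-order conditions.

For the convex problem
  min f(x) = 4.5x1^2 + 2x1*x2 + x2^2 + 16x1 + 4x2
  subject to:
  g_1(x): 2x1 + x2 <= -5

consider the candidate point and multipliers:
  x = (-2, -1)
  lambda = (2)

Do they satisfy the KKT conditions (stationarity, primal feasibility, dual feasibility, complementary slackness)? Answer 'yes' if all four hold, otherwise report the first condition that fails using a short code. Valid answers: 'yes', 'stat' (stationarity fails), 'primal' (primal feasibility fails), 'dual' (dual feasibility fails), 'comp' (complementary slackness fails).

Gradient of f: grad f(x) = Q x + c = (-4, -2)
Constraint values g_i(x) = a_i^T x - b_i:
  g_1((-2, -1)) = 0
Stationarity residual: grad f(x) + sum_i lambda_i a_i = (0, 0)
  -> stationarity OK
Primal feasibility (all g_i <= 0): OK
Dual feasibility (all lambda_i >= 0): OK
Complementary slackness (lambda_i * g_i(x) = 0 for all i): OK

Verdict: yes, KKT holds.

yes


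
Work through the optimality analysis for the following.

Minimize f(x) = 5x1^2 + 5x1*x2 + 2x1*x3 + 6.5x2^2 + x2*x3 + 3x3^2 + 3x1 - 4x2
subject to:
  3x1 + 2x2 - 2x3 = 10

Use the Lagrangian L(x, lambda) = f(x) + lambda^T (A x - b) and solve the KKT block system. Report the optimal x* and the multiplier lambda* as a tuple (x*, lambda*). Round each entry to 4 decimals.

Form the Lagrangian:
  L(x, lambda) = (1/2) x^T Q x + c^T x + lambda^T (A x - b)
Stationarity (grad_x L = 0): Q x + c + A^T lambda = 0.
Primal feasibility: A x = b.

This gives the KKT block system:
  [ Q   A^T ] [ x     ]   [-c ]
  [ A    0  ] [ lambda ] = [ b ]

Solving the linear system:
  x*      = (1.3073, 0.7678, -2.2713)
  lambda* = (-5.1229)
  f(x*)   = 26.0399

x* = (1.3073, 0.7678, -2.2713), lambda* = (-5.1229)


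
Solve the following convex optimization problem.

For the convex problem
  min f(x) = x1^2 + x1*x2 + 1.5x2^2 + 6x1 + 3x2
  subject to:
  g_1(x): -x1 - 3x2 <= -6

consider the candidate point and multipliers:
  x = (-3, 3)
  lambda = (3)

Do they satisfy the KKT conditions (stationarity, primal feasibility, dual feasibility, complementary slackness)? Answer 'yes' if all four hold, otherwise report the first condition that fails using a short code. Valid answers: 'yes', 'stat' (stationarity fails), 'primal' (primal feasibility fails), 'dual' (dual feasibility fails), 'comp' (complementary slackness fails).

Gradient of f: grad f(x) = Q x + c = (3, 9)
Constraint values g_i(x) = a_i^T x - b_i:
  g_1((-3, 3)) = 0
Stationarity residual: grad f(x) + sum_i lambda_i a_i = (0, 0)
  -> stationarity OK
Primal feasibility (all g_i <= 0): OK
Dual feasibility (all lambda_i >= 0): OK
Complementary slackness (lambda_i * g_i(x) = 0 for all i): OK

Verdict: yes, KKT holds.

yes


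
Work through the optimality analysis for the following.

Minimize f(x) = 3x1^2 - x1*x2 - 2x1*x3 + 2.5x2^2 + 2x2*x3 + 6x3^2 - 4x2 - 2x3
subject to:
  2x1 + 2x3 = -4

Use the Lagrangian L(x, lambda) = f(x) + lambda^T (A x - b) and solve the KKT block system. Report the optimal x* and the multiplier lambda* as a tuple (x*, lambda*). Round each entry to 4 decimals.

Form the Lagrangian:
  L(x, lambda) = (1/2) x^T Q x + c^T x + lambda^T (A x - b)
Stationarity (grad_x L = 0): Q x + c + A^T lambda = 0.
Primal feasibility: A x = b.

This gives the KKT block system:
  [ Q   A^T ] [ x     ]   [-c ]
  [ A    0  ] [ lambda ] = [ b ]

Solving the linear system:
  x*      = (-1.2475, 0.8515, -0.7525)
  lambda* = (3.4158)
  f(x*)   = 5.8812

x* = (-1.2475, 0.8515, -0.7525), lambda* = (3.4158)


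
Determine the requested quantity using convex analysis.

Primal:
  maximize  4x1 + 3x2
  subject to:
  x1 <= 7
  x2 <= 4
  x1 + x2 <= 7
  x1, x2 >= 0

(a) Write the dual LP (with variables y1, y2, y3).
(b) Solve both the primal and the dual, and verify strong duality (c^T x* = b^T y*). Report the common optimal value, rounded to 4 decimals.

The standard primal-dual pair for 'max c^T x s.t. A x <= b, x >= 0' is:
  Dual:  min b^T y  s.t.  A^T y >= c,  y >= 0.

So the dual LP is:
  minimize  7y1 + 4y2 + 7y3
  subject to:
    y1 + y3 >= 4
    y2 + y3 >= 3
    y1, y2, y3 >= 0

Solving the primal: x* = (7, 0).
  primal value c^T x* = 28.
Solving the dual: y* = (1, 0, 3).
  dual value b^T y* = 28.
Strong duality: c^T x* = b^T y*. Confirmed.

28


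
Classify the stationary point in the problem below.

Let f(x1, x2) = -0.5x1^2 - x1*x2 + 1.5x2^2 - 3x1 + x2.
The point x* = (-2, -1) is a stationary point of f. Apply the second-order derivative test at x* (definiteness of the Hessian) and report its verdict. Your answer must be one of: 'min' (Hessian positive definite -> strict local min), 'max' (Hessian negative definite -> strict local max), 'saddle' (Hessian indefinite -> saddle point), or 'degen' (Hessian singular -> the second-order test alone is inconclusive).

Compute the Hessian H = grad^2 f:
  H = [[-1, -1], [-1, 3]]
Verify stationarity: grad f(x*) = H x* + g = (0, 0).
Eigenvalues of H: -1.2361, 3.2361.
Eigenvalues have mixed signs, so H is indefinite -> x* is a saddle point.

saddle


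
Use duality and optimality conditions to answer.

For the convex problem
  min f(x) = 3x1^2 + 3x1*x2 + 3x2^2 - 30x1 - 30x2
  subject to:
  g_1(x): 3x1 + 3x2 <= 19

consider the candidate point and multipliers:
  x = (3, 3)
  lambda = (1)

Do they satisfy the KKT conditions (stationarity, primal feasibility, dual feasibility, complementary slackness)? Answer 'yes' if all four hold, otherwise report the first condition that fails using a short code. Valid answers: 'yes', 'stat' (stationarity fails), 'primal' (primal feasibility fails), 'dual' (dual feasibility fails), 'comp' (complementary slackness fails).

Gradient of f: grad f(x) = Q x + c = (-3, -3)
Constraint values g_i(x) = a_i^T x - b_i:
  g_1((3, 3)) = -1
Stationarity residual: grad f(x) + sum_i lambda_i a_i = (0, 0)
  -> stationarity OK
Primal feasibility (all g_i <= 0): OK
Dual feasibility (all lambda_i >= 0): OK
Complementary slackness (lambda_i * g_i(x) = 0 for all i): FAILS

Verdict: the first failing condition is complementary_slackness -> comp.

comp


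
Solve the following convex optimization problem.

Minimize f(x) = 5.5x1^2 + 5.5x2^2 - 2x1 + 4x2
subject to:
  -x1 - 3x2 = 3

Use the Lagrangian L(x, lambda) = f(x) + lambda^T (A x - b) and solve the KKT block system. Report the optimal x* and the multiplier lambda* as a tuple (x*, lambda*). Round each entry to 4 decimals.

Form the Lagrangian:
  L(x, lambda) = (1/2) x^T Q x + c^T x + lambda^T (A x - b)
Stationarity (grad_x L = 0): Q x + c + A^T lambda = 0.
Primal feasibility: A x = b.

This gives the KKT block system:
  [ Q   A^T ] [ x     ]   [-c ]
  [ A    0  ] [ lambda ] = [ b ]

Solving the linear system:
  x*      = (-0.0273, -0.9909)
  lambda* = (-2.3)
  f(x*)   = 1.4955

x* = (-0.0273, -0.9909), lambda* = (-2.3)


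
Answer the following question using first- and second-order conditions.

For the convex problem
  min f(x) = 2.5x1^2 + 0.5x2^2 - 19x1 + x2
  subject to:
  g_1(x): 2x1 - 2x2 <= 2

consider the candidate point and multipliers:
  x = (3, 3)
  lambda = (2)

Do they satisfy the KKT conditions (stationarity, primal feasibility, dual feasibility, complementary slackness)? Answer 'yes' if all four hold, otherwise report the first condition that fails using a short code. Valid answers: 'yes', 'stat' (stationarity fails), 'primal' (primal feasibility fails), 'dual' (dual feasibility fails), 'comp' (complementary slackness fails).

Gradient of f: grad f(x) = Q x + c = (-4, 4)
Constraint values g_i(x) = a_i^T x - b_i:
  g_1((3, 3)) = -2
Stationarity residual: grad f(x) + sum_i lambda_i a_i = (0, 0)
  -> stationarity OK
Primal feasibility (all g_i <= 0): OK
Dual feasibility (all lambda_i >= 0): OK
Complementary slackness (lambda_i * g_i(x) = 0 for all i): FAILS

Verdict: the first failing condition is complementary_slackness -> comp.

comp


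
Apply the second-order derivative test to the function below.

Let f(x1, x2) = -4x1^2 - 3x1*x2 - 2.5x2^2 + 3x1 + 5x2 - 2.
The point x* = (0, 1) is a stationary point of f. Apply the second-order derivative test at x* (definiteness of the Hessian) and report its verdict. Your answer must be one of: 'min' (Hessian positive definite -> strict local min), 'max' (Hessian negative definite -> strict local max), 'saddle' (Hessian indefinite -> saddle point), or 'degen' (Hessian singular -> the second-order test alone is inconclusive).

Compute the Hessian H = grad^2 f:
  H = [[-8, -3], [-3, -5]]
Verify stationarity: grad f(x*) = H x* + g = (0, 0).
Eigenvalues of H: -9.8541, -3.1459.
Both eigenvalues < 0, so H is negative definite -> x* is a strict local max.

max


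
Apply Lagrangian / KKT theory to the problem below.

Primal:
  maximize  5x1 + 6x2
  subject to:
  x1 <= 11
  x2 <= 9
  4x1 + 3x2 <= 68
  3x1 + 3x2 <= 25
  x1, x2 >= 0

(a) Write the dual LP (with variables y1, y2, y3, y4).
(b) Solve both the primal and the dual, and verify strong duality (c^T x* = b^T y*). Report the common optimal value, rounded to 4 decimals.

The standard primal-dual pair for 'max c^T x s.t. A x <= b, x >= 0' is:
  Dual:  min b^T y  s.t.  A^T y >= c,  y >= 0.

So the dual LP is:
  minimize  11y1 + 9y2 + 68y3 + 25y4
  subject to:
    y1 + 4y3 + 3y4 >= 5
    y2 + 3y3 + 3y4 >= 6
    y1, y2, y3, y4 >= 0

Solving the primal: x* = (0, 8.3333).
  primal value c^T x* = 50.
Solving the dual: y* = (0, 0, 0, 2).
  dual value b^T y* = 50.
Strong duality: c^T x* = b^T y*. Confirmed.

50


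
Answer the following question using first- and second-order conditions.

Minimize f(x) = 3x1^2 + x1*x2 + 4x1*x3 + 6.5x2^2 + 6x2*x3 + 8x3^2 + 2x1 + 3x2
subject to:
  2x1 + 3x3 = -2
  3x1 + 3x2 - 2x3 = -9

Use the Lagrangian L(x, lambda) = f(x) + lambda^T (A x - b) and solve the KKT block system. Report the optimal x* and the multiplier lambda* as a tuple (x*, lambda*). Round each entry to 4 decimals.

Form the Lagrangian:
  L(x, lambda) = (1/2) x^T Q x + c^T x + lambda^T (A x - b)
Stationarity (grad_x L = 0): Q x + c + A^T lambda = 0.
Primal feasibility: A x = b.

This gives the KKT block system:
  [ Q   A^T ] [ x     ]   [-c ]
  [ A    0  ] [ lambda ] = [ b ]

Solving the linear system:
  x*      = (-1.9028, -0.6959, 0.6019)
  lambda* = (1.6832, 1.4463)
  f(x*)   = 5.2448

x* = (-1.9028, -0.6959, 0.6019), lambda* = (1.6832, 1.4463)


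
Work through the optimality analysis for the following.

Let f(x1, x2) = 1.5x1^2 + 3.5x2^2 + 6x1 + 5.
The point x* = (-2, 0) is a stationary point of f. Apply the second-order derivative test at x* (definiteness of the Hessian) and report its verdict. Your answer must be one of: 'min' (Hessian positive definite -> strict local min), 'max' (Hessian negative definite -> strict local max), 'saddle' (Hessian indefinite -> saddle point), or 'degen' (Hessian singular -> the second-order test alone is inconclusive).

Compute the Hessian H = grad^2 f:
  H = [[3, 0], [0, 7]]
Verify stationarity: grad f(x*) = H x* + g = (0, 0).
Eigenvalues of H: 3, 7.
Both eigenvalues > 0, so H is positive definite -> x* is a strict local min.

min


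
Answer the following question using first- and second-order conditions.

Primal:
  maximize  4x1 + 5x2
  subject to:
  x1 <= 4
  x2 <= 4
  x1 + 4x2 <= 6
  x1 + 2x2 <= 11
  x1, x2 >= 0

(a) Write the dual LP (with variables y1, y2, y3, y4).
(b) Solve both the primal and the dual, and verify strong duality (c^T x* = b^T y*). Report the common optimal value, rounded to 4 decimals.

The standard primal-dual pair for 'max c^T x s.t. A x <= b, x >= 0' is:
  Dual:  min b^T y  s.t.  A^T y >= c,  y >= 0.

So the dual LP is:
  minimize  4y1 + 4y2 + 6y3 + 11y4
  subject to:
    y1 + y3 + y4 >= 4
    y2 + 4y3 + 2y4 >= 5
    y1, y2, y3, y4 >= 0

Solving the primal: x* = (4, 0.5).
  primal value c^T x* = 18.5.
Solving the dual: y* = (2.75, 0, 1.25, 0).
  dual value b^T y* = 18.5.
Strong duality: c^T x* = b^T y*. Confirmed.

18.5


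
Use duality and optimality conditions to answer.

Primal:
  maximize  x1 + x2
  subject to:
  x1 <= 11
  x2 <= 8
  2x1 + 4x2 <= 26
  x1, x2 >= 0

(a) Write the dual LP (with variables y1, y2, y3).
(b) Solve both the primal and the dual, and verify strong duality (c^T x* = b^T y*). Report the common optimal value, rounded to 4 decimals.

The standard primal-dual pair for 'max c^T x s.t. A x <= b, x >= 0' is:
  Dual:  min b^T y  s.t.  A^T y >= c,  y >= 0.

So the dual LP is:
  minimize  11y1 + 8y2 + 26y3
  subject to:
    y1 + 2y3 >= 1
    y2 + 4y3 >= 1
    y1, y2, y3 >= 0

Solving the primal: x* = (11, 1).
  primal value c^T x* = 12.
Solving the dual: y* = (0.5, 0, 0.25).
  dual value b^T y* = 12.
Strong duality: c^T x* = b^T y*. Confirmed.

12


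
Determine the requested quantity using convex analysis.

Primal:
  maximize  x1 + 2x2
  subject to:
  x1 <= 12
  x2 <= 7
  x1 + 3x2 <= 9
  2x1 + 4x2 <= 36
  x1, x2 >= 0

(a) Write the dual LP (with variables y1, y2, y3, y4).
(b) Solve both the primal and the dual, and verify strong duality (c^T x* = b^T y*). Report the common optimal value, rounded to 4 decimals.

The standard primal-dual pair for 'max c^T x s.t. A x <= b, x >= 0' is:
  Dual:  min b^T y  s.t.  A^T y >= c,  y >= 0.

So the dual LP is:
  minimize  12y1 + 7y2 + 9y3 + 36y4
  subject to:
    y1 + y3 + 2y4 >= 1
    y2 + 3y3 + 4y4 >= 2
    y1, y2, y3, y4 >= 0

Solving the primal: x* = (9, 0).
  primal value c^T x* = 9.
Solving the dual: y* = (0, 0, 1, 0).
  dual value b^T y* = 9.
Strong duality: c^T x* = b^T y*. Confirmed.

9


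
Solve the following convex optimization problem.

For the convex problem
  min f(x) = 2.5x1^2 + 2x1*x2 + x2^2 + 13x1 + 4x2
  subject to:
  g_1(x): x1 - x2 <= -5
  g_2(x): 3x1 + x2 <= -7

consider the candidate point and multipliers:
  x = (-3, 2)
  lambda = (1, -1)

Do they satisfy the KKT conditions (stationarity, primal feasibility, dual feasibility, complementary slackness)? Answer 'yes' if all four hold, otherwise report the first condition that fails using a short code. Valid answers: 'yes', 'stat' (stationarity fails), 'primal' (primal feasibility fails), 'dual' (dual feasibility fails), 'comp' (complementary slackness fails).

Gradient of f: grad f(x) = Q x + c = (2, 2)
Constraint values g_i(x) = a_i^T x - b_i:
  g_1((-3, 2)) = 0
  g_2((-3, 2)) = 0
Stationarity residual: grad f(x) + sum_i lambda_i a_i = (0, 0)
  -> stationarity OK
Primal feasibility (all g_i <= 0): OK
Dual feasibility (all lambda_i >= 0): FAILS
Complementary slackness (lambda_i * g_i(x) = 0 for all i): OK

Verdict: the first failing condition is dual_feasibility -> dual.

dual


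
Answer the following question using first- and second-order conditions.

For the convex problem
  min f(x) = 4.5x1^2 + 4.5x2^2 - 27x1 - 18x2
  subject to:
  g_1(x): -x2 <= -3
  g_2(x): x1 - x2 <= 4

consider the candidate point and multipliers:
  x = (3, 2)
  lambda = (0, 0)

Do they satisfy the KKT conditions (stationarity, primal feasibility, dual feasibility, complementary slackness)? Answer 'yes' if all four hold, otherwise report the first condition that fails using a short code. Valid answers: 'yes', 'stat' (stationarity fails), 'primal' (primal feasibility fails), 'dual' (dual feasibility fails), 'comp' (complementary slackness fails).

Gradient of f: grad f(x) = Q x + c = (0, 0)
Constraint values g_i(x) = a_i^T x - b_i:
  g_1((3, 2)) = 1
  g_2((3, 2)) = -3
Stationarity residual: grad f(x) + sum_i lambda_i a_i = (0, 0)
  -> stationarity OK
Primal feasibility (all g_i <= 0): FAILS
Dual feasibility (all lambda_i >= 0): OK
Complementary slackness (lambda_i * g_i(x) = 0 for all i): OK

Verdict: the first failing condition is primal_feasibility -> primal.

primal


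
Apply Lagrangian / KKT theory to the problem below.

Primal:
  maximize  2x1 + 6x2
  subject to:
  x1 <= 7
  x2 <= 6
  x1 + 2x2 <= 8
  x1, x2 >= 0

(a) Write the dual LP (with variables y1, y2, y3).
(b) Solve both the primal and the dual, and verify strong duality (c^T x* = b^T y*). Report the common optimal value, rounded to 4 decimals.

The standard primal-dual pair for 'max c^T x s.t. A x <= b, x >= 0' is:
  Dual:  min b^T y  s.t.  A^T y >= c,  y >= 0.

So the dual LP is:
  minimize  7y1 + 6y2 + 8y3
  subject to:
    y1 + y3 >= 2
    y2 + 2y3 >= 6
    y1, y2, y3 >= 0

Solving the primal: x* = (0, 4).
  primal value c^T x* = 24.
Solving the dual: y* = (0, 0, 3).
  dual value b^T y* = 24.
Strong duality: c^T x* = b^T y*. Confirmed.

24


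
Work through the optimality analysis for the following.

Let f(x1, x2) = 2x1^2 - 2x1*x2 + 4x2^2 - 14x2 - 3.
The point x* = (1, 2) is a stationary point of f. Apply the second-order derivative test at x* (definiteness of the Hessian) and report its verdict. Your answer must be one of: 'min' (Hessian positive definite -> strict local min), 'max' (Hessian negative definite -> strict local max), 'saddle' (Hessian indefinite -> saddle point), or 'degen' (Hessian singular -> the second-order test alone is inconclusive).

Compute the Hessian H = grad^2 f:
  H = [[4, -2], [-2, 8]]
Verify stationarity: grad f(x*) = H x* + g = (0, 0).
Eigenvalues of H: 3.1716, 8.8284.
Both eigenvalues > 0, so H is positive definite -> x* is a strict local min.

min


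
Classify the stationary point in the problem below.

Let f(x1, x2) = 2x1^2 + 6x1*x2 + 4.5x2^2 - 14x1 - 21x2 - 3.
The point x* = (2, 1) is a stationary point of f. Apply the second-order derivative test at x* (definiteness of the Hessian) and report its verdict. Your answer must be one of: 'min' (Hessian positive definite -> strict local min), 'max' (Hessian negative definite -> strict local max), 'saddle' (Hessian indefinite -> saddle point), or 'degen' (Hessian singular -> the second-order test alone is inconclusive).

Compute the Hessian H = grad^2 f:
  H = [[4, 6], [6, 9]]
Verify stationarity: grad f(x*) = H x* + g = (0, 0).
Eigenvalues of H: 0, 13.
H has a zero eigenvalue (singular; positive semidefinite but not definite), so H is neither positive definite, negative definite, nor indefinite. The second-order test alone is inconclusive -> degen.
(Indeed, f is constant along the null direction of H through x*, so x* is not a strict local extremum.)

degen


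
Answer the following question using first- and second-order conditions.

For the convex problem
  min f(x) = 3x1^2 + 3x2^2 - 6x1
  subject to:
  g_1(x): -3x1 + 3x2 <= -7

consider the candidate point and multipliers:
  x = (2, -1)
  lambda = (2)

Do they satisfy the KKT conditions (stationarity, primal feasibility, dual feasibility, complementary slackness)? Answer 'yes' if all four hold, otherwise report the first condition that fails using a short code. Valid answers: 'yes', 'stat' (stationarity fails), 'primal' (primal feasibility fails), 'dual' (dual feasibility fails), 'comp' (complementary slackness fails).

Gradient of f: grad f(x) = Q x + c = (6, -6)
Constraint values g_i(x) = a_i^T x - b_i:
  g_1((2, -1)) = -2
Stationarity residual: grad f(x) + sum_i lambda_i a_i = (0, 0)
  -> stationarity OK
Primal feasibility (all g_i <= 0): OK
Dual feasibility (all lambda_i >= 0): OK
Complementary slackness (lambda_i * g_i(x) = 0 for all i): FAILS

Verdict: the first failing condition is complementary_slackness -> comp.

comp


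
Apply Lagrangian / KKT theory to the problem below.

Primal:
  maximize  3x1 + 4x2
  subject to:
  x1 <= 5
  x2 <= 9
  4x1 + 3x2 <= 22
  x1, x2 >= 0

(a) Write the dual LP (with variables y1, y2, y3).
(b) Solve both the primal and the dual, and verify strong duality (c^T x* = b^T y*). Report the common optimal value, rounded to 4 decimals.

The standard primal-dual pair for 'max c^T x s.t. A x <= b, x >= 0' is:
  Dual:  min b^T y  s.t.  A^T y >= c,  y >= 0.

So the dual LP is:
  minimize  5y1 + 9y2 + 22y3
  subject to:
    y1 + 4y3 >= 3
    y2 + 3y3 >= 4
    y1, y2, y3 >= 0

Solving the primal: x* = (0, 7.3333).
  primal value c^T x* = 29.3333.
Solving the dual: y* = (0, 0, 1.3333).
  dual value b^T y* = 29.3333.
Strong duality: c^T x* = b^T y*. Confirmed.

29.3333


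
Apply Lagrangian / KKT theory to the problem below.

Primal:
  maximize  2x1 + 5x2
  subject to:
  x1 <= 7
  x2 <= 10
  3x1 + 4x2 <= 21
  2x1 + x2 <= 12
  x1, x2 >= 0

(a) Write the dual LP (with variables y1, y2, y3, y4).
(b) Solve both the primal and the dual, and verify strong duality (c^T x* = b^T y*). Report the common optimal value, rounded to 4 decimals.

The standard primal-dual pair for 'max c^T x s.t. A x <= b, x >= 0' is:
  Dual:  min b^T y  s.t.  A^T y >= c,  y >= 0.

So the dual LP is:
  minimize  7y1 + 10y2 + 21y3 + 12y4
  subject to:
    y1 + 3y3 + 2y4 >= 2
    y2 + 4y3 + y4 >= 5
    y1, y2, y3, y4 >= 0

Solving the primal: x* = (0, 5.25).
  primal value c^T x* = 26.25.
Solving the dual: y* = (0, 0, 1.25, 0).
  dual value b^T y* = 26.25.
Strong duality: c^T x* = b^T y*. Confirmed.

26.25


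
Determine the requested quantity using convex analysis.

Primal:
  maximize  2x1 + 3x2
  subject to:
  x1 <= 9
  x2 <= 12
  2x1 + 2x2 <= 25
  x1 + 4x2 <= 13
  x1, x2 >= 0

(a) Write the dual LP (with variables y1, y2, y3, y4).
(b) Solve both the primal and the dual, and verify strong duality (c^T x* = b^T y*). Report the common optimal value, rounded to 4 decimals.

The standard primal-dual pair for 'max c^T x s.t. A x <= b, x >= 0' is:
  Dual:  min b^T y  s.t.  A^T y >= c,  y >= 0.

So the dual LP is:
  minimize  9y1 + 12y2 + 25y3 + 13y4
  subject to:
    y1 + 2y3 + y4 >= 2
    y2 + 2y3 + 4y4 >= 3
    y1, y2, y3, y4 >= 0

Solving the primal: x* = (9, 1).
  primal value c^T x* = 21.
Solving the dual: y* = (1.25, 0, 0, 0.75).
  dual value b^T y* = 21.
Strong duality: c^T x* = b^T y*. Confirmed.

21


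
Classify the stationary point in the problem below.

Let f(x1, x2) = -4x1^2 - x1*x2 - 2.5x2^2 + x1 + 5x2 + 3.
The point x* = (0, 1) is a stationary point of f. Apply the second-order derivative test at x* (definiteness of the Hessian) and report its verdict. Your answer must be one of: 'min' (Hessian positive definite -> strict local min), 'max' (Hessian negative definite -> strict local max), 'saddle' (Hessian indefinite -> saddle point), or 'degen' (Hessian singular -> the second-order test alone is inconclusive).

Compute the Hessian H = grad^2 f:
  H = [[-8, -1], [-1, -5]]
Verify stationarity: grad f(x*) = H x* + g = (0, 0).
Eigenvalues of H: -8.3028, -4.6972.
Both eigenvalues < 0, so H is negative definite -> x* is a strict local max.

max


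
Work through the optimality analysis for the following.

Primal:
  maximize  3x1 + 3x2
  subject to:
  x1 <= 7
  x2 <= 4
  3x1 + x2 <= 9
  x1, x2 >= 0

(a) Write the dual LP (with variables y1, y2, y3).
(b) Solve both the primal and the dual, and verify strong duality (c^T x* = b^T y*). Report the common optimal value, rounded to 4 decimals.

The standard primal-dual pair for 'max c^T x s.t. A x <= b, x >= 0' is:
  Dual:  min b^T y  s.t.  A^T y >= c,  y >= 0.

So the dual LP is:
  minimize  7y1 + 4y2 + 9y3
  subject to:
    y1 + 3y3 >= 3
    y2 + y3 >= 3
    y1, y2, y3 >= 0

Solving the primal: x* = (1.6667, 4).
  primal value c^T x* = 17.
Solving the dual: y* = (0, 2, 1).
  dual value b^T y* = 17.
Strong duality: c^T x* = b^T y*. Confirmed.

17


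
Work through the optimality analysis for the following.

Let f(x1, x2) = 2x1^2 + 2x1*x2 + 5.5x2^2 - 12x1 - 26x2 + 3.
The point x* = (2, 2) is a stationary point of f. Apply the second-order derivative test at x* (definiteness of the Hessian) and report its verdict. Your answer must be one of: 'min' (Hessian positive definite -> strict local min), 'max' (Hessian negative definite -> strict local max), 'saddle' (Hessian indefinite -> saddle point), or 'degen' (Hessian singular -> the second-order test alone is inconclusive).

Compute the Hessian H = grad^2 f:
  H = [[4, 2], [2, 11]]
Verify stationarity: grad f(x*) = H x* + g = (0, 0).
Eigenvalues of H: 3.4689, 11.5311.
Both eigenvalues > 0, so H is positive definite -> x* is a strict local min.

min


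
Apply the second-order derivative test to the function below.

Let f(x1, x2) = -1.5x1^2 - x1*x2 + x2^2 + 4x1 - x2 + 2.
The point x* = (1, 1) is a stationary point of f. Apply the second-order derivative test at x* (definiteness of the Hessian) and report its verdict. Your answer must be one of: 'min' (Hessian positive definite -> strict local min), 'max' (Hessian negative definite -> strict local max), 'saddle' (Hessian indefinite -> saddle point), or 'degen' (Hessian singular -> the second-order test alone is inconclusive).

Compute the Hessian H = grad^2 f:
  H = [[-3, -1], [-1, 2]]
Verify stationarity: grad f(x*) = H x* + g = (0, 0).
Eigenvalues of H: -3.1926, 2.1926.
Eigenvalues have mixed signs, so H is indefinite -> x* is a saddle point.

saddle


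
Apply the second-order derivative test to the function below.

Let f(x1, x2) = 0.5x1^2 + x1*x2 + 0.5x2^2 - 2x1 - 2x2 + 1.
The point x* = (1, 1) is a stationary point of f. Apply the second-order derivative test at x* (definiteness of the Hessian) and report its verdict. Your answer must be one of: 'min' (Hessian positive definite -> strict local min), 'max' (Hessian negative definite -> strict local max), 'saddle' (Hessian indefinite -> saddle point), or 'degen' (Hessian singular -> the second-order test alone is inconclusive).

Compute the Hessian H = grad^2 f:
  H = [[1, 1], [1, 1]]
Verify stationarity: grad f(x*) = H x* + g = (0, 0).
Eigenvalues of H: 0, 2.
H has a zero eigenvalue (singular; positive semidefinite but not definite), so H is neither positive definite, negative definite, nor indefinite. The second-order test alone is inconclusive -> degen.
(Indeed, f is constant along the null direction of H through x*, so x* is not a strict local extremum.)

degen


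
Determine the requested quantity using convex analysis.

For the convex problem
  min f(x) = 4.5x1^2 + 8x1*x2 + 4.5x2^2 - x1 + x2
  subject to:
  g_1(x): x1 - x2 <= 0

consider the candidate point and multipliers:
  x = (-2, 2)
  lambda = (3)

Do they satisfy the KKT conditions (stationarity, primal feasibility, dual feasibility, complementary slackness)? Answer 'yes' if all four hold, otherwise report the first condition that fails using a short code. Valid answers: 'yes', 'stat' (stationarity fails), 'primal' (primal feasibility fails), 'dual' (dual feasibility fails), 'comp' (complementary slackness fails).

Gradient of f: grad f(x) = Q x + c = (-3, 3)
Constraint values g_i(x) = a_i^T x - b_i:
  g_1((-2, 2)) = -4
Stationarity residual: grad f(x) + sum_i lambda_i a_i = (0, 0)
  -> stationarity OK
Primal feasibility (all g_i <= 0): OK
Dual feasibility (all lambda_i >= 0): OK
Complementary slackness (lambda_i * g_i(x) = 0 for all i): FAILS

Verdict: the first failing condition is complementary_slackness -> comp.

comp


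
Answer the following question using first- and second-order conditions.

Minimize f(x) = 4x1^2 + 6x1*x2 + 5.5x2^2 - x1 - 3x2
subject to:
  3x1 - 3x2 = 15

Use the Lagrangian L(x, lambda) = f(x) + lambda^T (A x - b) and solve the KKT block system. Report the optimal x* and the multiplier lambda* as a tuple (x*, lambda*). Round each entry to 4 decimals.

Form the Lagrangian:
  L(x, lambda) = (1/2) x^T Q x + c^T x + lambda^T (A x - b)
Stationarity (grad_x L = 0): Q x + c + A^T lambda = 0.
Primal feasibility: A x = b.

This gives the KKT block system:
  [ Q   A^T ] [ x     ]   [-c ]
  [ A    0  ] [ lambda ] = [ b ]

Solving the linear system:
  x*      = (2.871, -2.129)
  lambda* = (-3.0645)
  f(x*)   = 24.7419

x* = (2.871, -2.129), lambda* = (-3.0645)


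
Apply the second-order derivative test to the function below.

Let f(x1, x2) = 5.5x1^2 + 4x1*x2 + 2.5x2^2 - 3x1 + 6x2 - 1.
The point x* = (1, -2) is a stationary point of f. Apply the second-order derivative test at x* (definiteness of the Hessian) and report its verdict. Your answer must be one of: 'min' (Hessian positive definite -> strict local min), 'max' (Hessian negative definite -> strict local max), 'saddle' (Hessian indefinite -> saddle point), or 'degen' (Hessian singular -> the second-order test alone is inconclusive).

Compute the Hessian H = grad^2 f:
  H = [[11, 4], [4, 5]]
Verify stationarity: grad f(x*) = H x* + g = (0, 0).
Eigenvalues of H: 3, 13.
Both eigenvalues > 0, so H is positive definite -> x* is a strict local min.

min


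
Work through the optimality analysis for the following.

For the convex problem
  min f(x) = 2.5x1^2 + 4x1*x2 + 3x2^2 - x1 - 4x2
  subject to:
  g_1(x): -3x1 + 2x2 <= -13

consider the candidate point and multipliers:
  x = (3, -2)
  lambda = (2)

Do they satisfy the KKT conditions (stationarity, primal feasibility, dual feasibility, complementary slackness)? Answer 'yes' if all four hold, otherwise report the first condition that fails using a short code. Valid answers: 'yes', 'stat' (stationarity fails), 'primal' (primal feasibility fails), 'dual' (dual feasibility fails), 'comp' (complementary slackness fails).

Gradient of f: grad f(x) = Q x + c = (6, -4)
Constraint values g_i(x) = a_i^T x - b_i:
  g_1((3, -2)) = 0
Stationarity residual: grad f(x) + sum_i lambda_i a_i = (0, 0)
  -> stationarity OK
Primal feasibility (all g_i <= 0): OK
Dual feasibility (all lambda_i >= 0): OK
Complementary slackness (lambda_i * g_i(x) = 0 for all i): OK

Verdict: yes, KKT holds.

yes


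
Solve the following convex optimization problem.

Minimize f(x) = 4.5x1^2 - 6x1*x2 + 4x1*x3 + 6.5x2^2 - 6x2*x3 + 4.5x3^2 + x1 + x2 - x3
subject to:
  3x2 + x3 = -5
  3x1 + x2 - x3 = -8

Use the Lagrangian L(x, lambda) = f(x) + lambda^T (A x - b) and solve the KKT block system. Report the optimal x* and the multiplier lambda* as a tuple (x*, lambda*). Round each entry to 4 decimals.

Form the Lagrangian:
  L(x, lambda) = (1/2) x^T Q x + c^T x + lambda^T (A x - b)
Stationarity (grad_x L = 0): Q x + c + A^T lambda = 0.
Primal feasibility: A x = b.

This gives the KKT block system:
  [ Q   A^T ] [ x     ]   [-c ]
  [ A    0  ] [ lambda ] = [ b ]

Solving the linear system:
  x*      = (-2.1042, -1.6718, 0.0155)
  lambda* = (1.862, 2.6151)
  f(x*)   = 13.2196

x* = (-2.1042, -1.6718, 0.0155), lambda* = (1.862, 2.6151)


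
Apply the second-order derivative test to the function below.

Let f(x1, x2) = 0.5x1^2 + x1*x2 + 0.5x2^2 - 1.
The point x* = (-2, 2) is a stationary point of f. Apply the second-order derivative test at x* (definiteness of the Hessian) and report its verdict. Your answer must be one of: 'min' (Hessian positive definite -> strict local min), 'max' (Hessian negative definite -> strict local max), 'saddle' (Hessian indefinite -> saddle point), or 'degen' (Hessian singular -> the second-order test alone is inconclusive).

Compute the Hessian H = grad^2 f:
  H = [[1, 1], [1, 1]]
Verify stationarity: grad f(x*) = H x* + g = (0, 0).
Eigenvalues of H: 0, 2.
H has a zero eigenvalue (singular; positive semidefinite but not definite), so H is neither positive definite, negative definite, nor indefinite. The second-order test alone is inconclusive -> degen.
(Indeed, f is constant along the null direction of H through x*, so x* is not a strict local extremum.)

degen
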